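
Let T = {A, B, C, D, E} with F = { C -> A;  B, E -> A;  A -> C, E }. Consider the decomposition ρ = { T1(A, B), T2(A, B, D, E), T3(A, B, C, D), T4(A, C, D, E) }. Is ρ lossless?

Yes

Chase test. Columns are A, B, C, D, E; row i has aⱼ where attribute j ∈ Ti, else bᵢⱼ.
Initial tableau (one row per fragment):
  row 1: a1 a2 b13 b14 b15
  row 2: a1 a2 b23 a4 a5
  row 3: a1 a2 a3 a4 b35
  row 4: a1 b42 a3 a4 a5
Rows 1 and 2 agree on A; apply A→C, E and equate their C, E entries.
Rows 1 and 3 agree on A; apply A→C, E and equate their C, E entries.
Row 2 is now all distinguished symbols — the join is lossless.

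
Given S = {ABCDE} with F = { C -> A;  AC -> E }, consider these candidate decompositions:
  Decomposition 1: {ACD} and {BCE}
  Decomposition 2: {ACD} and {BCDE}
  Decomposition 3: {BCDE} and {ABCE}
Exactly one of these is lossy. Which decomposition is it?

Decomposition 1: common = {C}, closure = {ACE} → lossy.
Decomposition 2: common = {CD}, closure = {ACDE} → lossless.
Decomposition 3: common = {BCE}, closure = {ABCE} → lossless.

Decomposition 1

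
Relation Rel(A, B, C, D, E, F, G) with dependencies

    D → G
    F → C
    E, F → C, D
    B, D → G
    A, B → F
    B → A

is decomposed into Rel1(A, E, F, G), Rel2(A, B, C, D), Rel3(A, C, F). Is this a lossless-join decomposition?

No

Chase test. Columns are A, B, C, D, E, F, G; row i has aⱼ where attribute j ∈ Reli, else bᵢⱼ.
Initial tableau (one row per fragment):
  row 1: a1 b12 b13 b14 a5 a6 a7
  row 2: a1 a2 a3 a4 b25 b26 b27
  row 3: a1 b32 a3 b34 b35 a6 b37
Rows 1 and 3 agree on F; apply F→C and equate their C entries.
No row becomes fully distinguished — the join is lossy.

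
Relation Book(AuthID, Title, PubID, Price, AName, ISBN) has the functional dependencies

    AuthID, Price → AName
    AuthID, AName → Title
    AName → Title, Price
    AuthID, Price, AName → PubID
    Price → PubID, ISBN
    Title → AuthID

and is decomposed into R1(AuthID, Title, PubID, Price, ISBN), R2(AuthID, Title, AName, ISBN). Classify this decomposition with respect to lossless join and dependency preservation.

Lossless test: (AuthID, Title, ISBN)⁺ = {AuthID, Title, ISBN}, which is a superkey of neither fragment — lossy.
Dependency preservation: the restricted closure of {AuthID, Price} across the fragments never reaches {AName}, so AuthID, Price → AName cannot be enforced without a join — not preserved.

lossy and not dependency-preserving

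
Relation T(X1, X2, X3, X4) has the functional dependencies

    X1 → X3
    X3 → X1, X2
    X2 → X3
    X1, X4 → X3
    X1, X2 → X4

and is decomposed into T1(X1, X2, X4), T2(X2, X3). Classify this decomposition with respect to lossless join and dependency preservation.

lossless and dependency-preserving

Lossless test: (X2)⁺ = {X1, X2, X3, X4}, which contains all of one fragment — lossless.
Dependency preservation: X1 → X3; X3 → X1, X2; X1, X4 → X3 are not contained in any single fragment, but the restricted closure of each left-hand side across the fragments still reaches the right-hand side; the remaining FDs each lie inside some fragment. All dependencies are preserved.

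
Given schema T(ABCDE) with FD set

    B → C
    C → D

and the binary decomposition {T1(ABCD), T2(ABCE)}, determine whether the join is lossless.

Common attributes: T1 ∩ T2 = {ABC}.
Closure of {ABC}: C → D applies, adding D. So (ABC)⁺ = {ABCD}.
This closure contains every attribute of T1, so T1 ∩ T2 → T1. The join is lossless.

Yes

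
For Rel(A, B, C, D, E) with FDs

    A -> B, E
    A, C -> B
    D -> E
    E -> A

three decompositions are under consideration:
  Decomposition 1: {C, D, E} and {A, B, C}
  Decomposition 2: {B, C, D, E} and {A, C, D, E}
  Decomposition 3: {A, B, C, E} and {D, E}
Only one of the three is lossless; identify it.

Decomposition 2

Decomposition 1: common = {C}, closure = {C} → lossy.
Decomposition 2: common = {C, D, E}, closure = {A, B, C, D, E} → lossless.
Decomposition 3: common = {E}, closure = {A, B, E} → lossy.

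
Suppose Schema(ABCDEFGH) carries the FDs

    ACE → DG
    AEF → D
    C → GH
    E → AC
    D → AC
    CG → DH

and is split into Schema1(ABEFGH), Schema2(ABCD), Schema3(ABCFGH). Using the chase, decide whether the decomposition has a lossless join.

No

Chase test. Columns are ABCDEFGH; row i has aⱼ where attribute j ∈ Schemai, else bᵢⱼ.
Initial tableau (one row per fragment):
  row 1: a1 a2 b13 b14 a5 a6 a7 a8
  row 2: a1 a2 a3 a4 b25 b26 b27 b28
  row 3: a1 a2 a3 b34 b35 a6 a7 a8
Rows 2 and 3 agree on C; apply C→GH and equate their GH entries.
Rows 2 and 3 agree on CG; apply CG→DH and equate their DH entries.
No row becomes fully distinguished — the join is lossy.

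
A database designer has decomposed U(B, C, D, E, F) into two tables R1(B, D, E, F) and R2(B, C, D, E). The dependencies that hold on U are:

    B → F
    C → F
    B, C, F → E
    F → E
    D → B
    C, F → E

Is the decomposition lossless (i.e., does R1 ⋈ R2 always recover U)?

Yes

Common attributes: R1 ∩ R2 = {B, D, E}.
Closure of {B, D, E}: B → F applies, adding F. So (B, D, E)⁺ = {B, D, E, F}.
This closure contains every attribute of R1, so R1 ∩ R2 → R1. The join is lossless.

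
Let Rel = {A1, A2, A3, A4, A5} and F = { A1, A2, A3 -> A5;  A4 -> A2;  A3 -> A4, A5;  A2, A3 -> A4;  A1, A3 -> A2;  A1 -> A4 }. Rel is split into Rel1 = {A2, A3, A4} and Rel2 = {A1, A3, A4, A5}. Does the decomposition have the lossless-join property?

Yes

Common attributes: Rel1 ∩ Rel2 = {A3, A4}.
Closure of {A3, A4}: A4 → A2 applies, adding A2; A3 → A4, A5 applies, adding A5. So (A3, A4)⁺ = {A2, A3, A4, A5}.
This closure contains every attribute of Rel1, so Rel1 ∩ Rel2 → Rel1. The join is lossless.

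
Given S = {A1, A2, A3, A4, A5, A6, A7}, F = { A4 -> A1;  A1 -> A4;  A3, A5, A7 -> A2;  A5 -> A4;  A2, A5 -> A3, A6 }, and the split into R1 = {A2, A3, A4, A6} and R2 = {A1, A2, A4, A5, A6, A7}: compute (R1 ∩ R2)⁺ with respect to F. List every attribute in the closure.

A1, A2, A4, A6

R1 ∩ R2 = {A2, A4, A6}.
A4 → A1 applies, adding A1
Closure: {A1, A2, A4, A6}.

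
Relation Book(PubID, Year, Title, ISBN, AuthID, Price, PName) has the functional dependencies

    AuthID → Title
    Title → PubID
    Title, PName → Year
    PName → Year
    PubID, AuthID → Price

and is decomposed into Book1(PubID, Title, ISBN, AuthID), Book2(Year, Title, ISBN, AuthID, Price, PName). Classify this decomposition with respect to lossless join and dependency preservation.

Lossless test: (Title, ISBN, AuthID)⁺ = {PubID, Title, ISBN, AuthID, Price}, which contains all of one fragment — lossless.
Dependency preservation: PubID, AuthID → Price is not contained in any single fragment, but the restricted closure of its left-hand side across the fragments still reaches the right-hand side; the remaining FDs each lie inside some fragment. All dependencies are preserved.

lossless and dependency-preserving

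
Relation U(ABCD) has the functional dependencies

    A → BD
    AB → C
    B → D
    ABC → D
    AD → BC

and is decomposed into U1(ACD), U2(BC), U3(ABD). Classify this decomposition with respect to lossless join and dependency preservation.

Lossless test (chase): Rows 1 and 3 agree on A; apply A→BD and equate their BD entries. Rows 1 and 3 agree on AB; apply AB→C and equate their C entries. Rows 1 and 2 agree on B; apply B→D and equate their D entries. Row 1 is now all distinguished symbols — the join is lossless.
Dependency preservation: AB → C; ABC → D; AD → BC are not contained in any single fragment, but the restricted closure of each left-hand side across the fragments still reaches the right-hand side; the remaining FDs each lie inside some fragment. All dependencies are preserved.

lossless and dependency-preserving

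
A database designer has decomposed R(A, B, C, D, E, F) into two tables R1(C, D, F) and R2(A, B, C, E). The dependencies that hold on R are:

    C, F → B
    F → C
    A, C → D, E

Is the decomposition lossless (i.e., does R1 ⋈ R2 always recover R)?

No

Common attributes: R1 ∩ R2 = {C}.
No dependency enlarges {C}, so (C)⁺ = {C}.
The closure contains neither all of R1 = {C, D, F} nor all of R2 = {A, B, C, E}, so the common attributes are not a superkey of either fragment. The join is lossy.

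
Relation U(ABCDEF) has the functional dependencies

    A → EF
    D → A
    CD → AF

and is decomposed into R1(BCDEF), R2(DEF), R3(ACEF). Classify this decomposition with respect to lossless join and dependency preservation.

Lossless test (chase): Rows 1 and 2 agree on D; apply D→A and equate their A entries. No row becomes fully distinguished — the join is lossy.
Dependency preservation: the restricted closure of {D} across the fragments never reaches {A}, so D → A cannot be enforced without a join — not preserved.

lossy and not dependency-preserving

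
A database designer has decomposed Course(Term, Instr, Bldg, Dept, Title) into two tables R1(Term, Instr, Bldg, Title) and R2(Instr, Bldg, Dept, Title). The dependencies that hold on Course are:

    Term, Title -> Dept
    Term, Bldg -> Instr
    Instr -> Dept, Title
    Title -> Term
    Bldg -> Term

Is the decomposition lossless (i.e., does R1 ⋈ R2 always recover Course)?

Common attributes: R1 ∩ R2 = {Instr, Bldg, Title}.
Closure of {Instr, Bldg, Title}: Instr → Dept, Title applies, adding Dept; Title → Term applies, adding Term. So (Instr, Bldg, Title)⁺ = {Term, Instr, Bldg, Dept, Title}.
This closure contains every attribute of R1, so R1 ∩ R2 → R1. The join is lossless.

Yes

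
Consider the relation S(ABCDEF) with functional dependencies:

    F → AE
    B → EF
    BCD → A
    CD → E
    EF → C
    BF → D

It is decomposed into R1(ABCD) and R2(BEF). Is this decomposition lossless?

Common attributes: R1 ∩ R2 = {B}.
Closure of {B}: B → EF applies, adding EF; EF → C applies, adding C; BF → D applies, adding D; F → AE applies, adding A. So (B)⁺ = {ABCDEF}.
This closure contains every attribute of R1, so R1 ∩ R2 → R1. The join is lossless.

Yes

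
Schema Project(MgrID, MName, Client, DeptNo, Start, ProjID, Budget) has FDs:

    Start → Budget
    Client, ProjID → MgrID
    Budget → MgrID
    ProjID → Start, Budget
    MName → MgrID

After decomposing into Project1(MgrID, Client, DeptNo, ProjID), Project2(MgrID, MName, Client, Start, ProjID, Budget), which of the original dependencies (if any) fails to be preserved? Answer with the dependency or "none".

Start → Budget lies within Project2.
Client, ProjID → MgrID lies within Project1.
Budget → MgrID lies within Project2.
ProjID → Start, Budget lies within Project2.
MName → MgrID lies within Project2.
Every dependency is enforceable on the fragments, so the decomposition is dependency-preserving.

none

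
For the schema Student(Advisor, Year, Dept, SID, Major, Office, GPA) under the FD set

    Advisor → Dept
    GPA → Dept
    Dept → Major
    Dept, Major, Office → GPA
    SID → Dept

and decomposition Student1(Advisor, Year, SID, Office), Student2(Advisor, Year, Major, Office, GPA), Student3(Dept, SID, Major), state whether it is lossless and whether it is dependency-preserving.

lossless but not dependency-preserving

Lossless test (chase): Rows 1 and 2 agree on Advisor; apply Advisor→Dept and equate their Dept entries. Rows 1 and 2 agree on Dept; apply Dept→Major and equate their Major entries. Rows 1 and 2 agree on Dept, Major, Office; apply Dept, Major, Office→GPA and equate their GPA entries. Rows 1 and 3 agree on SID; apply SID→Dept and equate their Dept entries. Row 1 is now all distinguished symbols — the join is lossless.
Dependency preservation: the restricted closure of {Advisor} across the fragments never reaches {Dept}, so Advisor → Dept cannot be enforced without a join — not preserved.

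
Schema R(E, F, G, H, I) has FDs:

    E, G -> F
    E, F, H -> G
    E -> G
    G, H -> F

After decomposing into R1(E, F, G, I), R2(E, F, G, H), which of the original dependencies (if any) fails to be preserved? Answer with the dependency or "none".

none

E, G → F lies within R1.
E, F, H → G lies within R2.
E → G lies within R1.
G, H → F lies within R2.
Every dependency is enforceable on the fragments, so the decomposition is dependency-preserving.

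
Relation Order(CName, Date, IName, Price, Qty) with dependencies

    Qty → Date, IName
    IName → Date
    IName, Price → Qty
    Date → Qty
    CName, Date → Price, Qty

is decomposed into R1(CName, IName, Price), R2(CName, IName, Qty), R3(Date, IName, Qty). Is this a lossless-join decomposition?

Chase test. Columns are CName, Date, IName, Price, Qty; row i has aⱼ where attribute j ∈ Ri, else bᵢⱼ.
Initial tableau (one row per fragment):
  row 1: a1 b12 a3 a4 b15
  row 2: a1 b22 a3 b24 a5
  row 3: b31 a2 a3 b34 a5
Rows 2 and 3 agree on Qty; apply Qty→Date, IName and equate their Date, IName entries.
Rows 1 and 2 agree on IName; apply IName→Date and equate their Date entries.
Rows 1 and 2 agree on Date; apply Date→Qty and equate their Qty entries.
Rows 1 and 2 agree on CName, Date; apply CName, Date→Price, Qty and equate their Price, Qty entries.
Row 1 is now all distinguished symbols — the join is lossless.

Yes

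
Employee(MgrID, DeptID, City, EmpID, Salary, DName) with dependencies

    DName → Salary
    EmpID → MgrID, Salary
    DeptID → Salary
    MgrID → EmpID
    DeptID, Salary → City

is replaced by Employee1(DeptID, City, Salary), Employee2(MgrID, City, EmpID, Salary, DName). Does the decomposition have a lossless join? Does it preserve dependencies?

Lossless test: (City, Salary)⁺ = {City, Salary}, which is a superkey of neither fragment — lossy.
Dependency preservation: every FD's attributes lie within a single fragment, so each can be enforced locally — preserved.

lossy but dependency-preserving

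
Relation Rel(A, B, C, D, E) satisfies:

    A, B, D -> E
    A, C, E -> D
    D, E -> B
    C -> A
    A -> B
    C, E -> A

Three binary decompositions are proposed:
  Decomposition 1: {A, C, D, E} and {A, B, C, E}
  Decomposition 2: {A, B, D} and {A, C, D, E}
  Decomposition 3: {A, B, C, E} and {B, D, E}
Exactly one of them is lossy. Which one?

Decomposition 3

Decomposition 1: common = {A, C, E}, closure = {A, B, C, D, E} → lossless.
Decomposition 2: common = {A, D}, closure = {A, B, D, E} → lossless.
Decomposition 3: common = {B, E}, closure = {B, E} → lossy.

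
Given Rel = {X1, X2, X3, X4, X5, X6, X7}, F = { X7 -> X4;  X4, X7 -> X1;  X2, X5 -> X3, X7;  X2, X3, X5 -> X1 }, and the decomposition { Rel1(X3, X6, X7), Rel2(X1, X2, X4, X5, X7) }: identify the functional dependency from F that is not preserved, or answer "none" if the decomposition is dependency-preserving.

Check X2, X5 → X3, X7: no single fragment contains all of {X2, X3, X5, X7}, and the restricted closure of {X2, X5} across the fragments never reaches {X3, X7}.
X7 → X4 is preserved.
X4, X7 → X1 is preserved.
X2, X3, X5 → X1 is preserved.

X2, X5 -> X3, X7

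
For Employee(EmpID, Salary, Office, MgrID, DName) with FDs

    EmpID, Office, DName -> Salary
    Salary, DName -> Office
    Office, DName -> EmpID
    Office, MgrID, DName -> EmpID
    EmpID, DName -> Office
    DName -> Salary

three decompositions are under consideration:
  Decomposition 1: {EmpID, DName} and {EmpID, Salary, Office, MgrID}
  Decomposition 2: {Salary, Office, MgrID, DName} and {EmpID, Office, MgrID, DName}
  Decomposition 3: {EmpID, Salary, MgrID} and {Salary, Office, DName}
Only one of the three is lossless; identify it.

Decomposition 2

Decomposition 1: common = {EmpID}, closure = {EmpID} → lossy.
Decomposition 2: common = {Office, MgrID, DName}, closure = {EmpID, Salary, Office, MgrID, DName} → lossless.
Decomposition 3: common = {Salary}, closure = {Salary} → lossy.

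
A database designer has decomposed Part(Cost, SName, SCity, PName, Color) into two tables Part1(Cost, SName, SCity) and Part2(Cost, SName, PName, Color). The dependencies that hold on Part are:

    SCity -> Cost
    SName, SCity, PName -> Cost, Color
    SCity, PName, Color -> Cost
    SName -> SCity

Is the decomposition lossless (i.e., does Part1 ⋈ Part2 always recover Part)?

Yes

Common attributes: Part1 ∩ Part2 = {Cost, SName}.
Closure of {Cost, SName}: SName → SCity applies, adding SCity. So (Cost, SName)⁺ = {Cost, SName, SCity}.
This closure contains every attribute of Part1, so Part1 ∩ Part2 → Part1. The join is lossless.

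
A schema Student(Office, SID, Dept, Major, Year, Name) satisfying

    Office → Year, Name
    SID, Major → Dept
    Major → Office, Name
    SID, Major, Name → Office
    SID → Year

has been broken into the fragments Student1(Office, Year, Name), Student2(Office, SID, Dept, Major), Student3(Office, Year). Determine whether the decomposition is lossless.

Chase test. Columns are Office, SID, Dept, Major, Year, Name; row i has aⱼ where attribute j ∈ Studenti, else bᵢⱼ.
Initial tableau (one row per fragment):
  row 1: a1 b12 b13 b14 a5 a6
  row 2: a1 a2 a3 a4 b25 b26
  row 3: a1 b32 b33 b34 a5 b36
Rows 1 and 2 agree on Office; apply Office→Year, Name and equate their Year, Name entries.
Rows 1 and 3 agree on Office; apply Office→Year, Name and equate their Year, Name entries.
Row 2 is now all distinguished symbols — the join is lossless.

Yes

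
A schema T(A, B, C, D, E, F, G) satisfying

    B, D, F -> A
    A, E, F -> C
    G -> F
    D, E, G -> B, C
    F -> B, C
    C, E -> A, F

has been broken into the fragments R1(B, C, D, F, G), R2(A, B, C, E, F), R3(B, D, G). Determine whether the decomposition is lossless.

No

Chase test. Columns are A, B, C, D, E, F, G; row i has aⱼ where attribute j ∈ Ri, else bᵢⱼ.
Initial tableau (one row per fragment):
  row 1: b11 a2 a3 a4 b15 a6 a7
  row 2: a1 a2 a3 b24 a5 a6 b27
  row 3: b31 a2 b33 a4 b35 b36 a7
Rows 1 and 3 agree on G; apply G→F and equate their F entries.
Rows 1 and 3 agree on F; apply F→B, C and equate their B, C entries.
Rows 1 and 3 agree on B, D, F; apply B, D, F→A and equate their A entries.
No row becomes fully distinguished — the join is lossy.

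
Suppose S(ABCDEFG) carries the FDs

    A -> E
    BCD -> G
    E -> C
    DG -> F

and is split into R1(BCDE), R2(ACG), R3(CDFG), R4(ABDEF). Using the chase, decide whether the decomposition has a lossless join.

Chase test. Columns are ABCDEFG; row i has aⱼ where attribute j ∈ Ri, else bᵢⱼ.
Initial tableau (one row per fragment):
  row 1: b11 a2 a3 a4 a5 b16 b17
  row 2: a1 b22 a3 b24 b25 b26 a7
  row 3: b31 b32 a3 a4 b35 a6 a7
  row 4: a1 a2 b43 a4 a5 a6 b47
Rows 2 and 4 agree on A; apply A→E and equate their E entries.
Rows 1 and 4 agree on E; apply E→C and equate their C entries.
Rows 1 and 4 agree on BCD; apply BCD→G and equate their G entries.
Rows 1 and 4 agree on DG; apply DG→F and equate their F entries.
No row becomes fully distinguished — the join is lossy.

No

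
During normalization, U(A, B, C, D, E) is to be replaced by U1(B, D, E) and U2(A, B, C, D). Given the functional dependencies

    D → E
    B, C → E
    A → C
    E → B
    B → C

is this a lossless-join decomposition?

Yes

Common attributes: U1 ∩ U2 = {B, D}.
Closure of {B, D}: D → E applies, adding E; B → C applies, adding C. So (B, D)⁺ = {B, C, D, E}.
This closure contains every attribute of U1, so U1 ∩ U2 → U1. The join is lossless.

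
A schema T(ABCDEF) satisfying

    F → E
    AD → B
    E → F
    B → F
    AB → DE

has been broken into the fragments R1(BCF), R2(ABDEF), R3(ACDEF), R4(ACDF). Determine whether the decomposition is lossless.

Yes

Chase test. Columns are ABCDEF; row i has aⱼ where attribute j ∈ Ri, else bᵢⱼ.
Initial tableau (one row per fragment):
  row 1: b11 a2 a3 b14 b15 a6
  row 2: a1 a2 b23 a4 a5 a6
  row 3: a1 b32 a3 a4 a5 a6
  row 4: a1 b42 a3 a4 b45 a6
Rows 1 and 2 agree on F; apply F→E and equate their E entries.
Rows 1 and 4 agree on F; apply F→E and equate their E entries.
Rows 2 and 3 agree on AD; apply AD→B and equate their B entries.
Rows 2 and 4 agree on AD; apply AD→B and equate their B entries.
Row 3 is now all distinguished symbols — the join is lossless.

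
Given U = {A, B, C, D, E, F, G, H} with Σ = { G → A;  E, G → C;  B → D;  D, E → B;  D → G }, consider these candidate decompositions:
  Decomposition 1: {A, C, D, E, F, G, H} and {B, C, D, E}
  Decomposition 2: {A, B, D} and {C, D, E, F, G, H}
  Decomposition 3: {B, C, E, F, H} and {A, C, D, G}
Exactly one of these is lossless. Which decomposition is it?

Decomposition 1

Decomposition 1: common = {C, D, E}, closure = {A, B, C, D, E, G} → lossless.
Decomposition 2: common = {D}, closure = {A, D, G} → lossy.
Decomposition 3: common = {C}, closure = {C} → lossy.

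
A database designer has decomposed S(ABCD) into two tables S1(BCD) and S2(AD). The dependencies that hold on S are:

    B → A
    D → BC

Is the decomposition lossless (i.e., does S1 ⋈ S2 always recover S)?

Common attributes: S1 ∩ S2 = {D}.
Closure of {D}: D → BC applies, adding BC; B → A applies, adding A. So (D)⁺ = {ABCD}.
This closure contains every attribute of S1, so S1 ∩ S2 → S1. The join is lossless.

Yes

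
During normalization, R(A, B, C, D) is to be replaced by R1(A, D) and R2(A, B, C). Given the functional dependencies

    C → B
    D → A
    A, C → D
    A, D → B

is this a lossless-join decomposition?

Common attributes: R1 ∩ R2 = {A}.
No dependency enlarges {A}, so (A)⁺ = {A}.
The closure contains neither all of R1 = {A, D} nor all of R2 = {A, B, C}, so the common attributes are not a superkey of either fragment. The join is lossy.

No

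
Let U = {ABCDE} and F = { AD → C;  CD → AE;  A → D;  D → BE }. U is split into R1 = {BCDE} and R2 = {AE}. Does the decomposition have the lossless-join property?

Common attributes: R1 ∩ R2 = {E}.
No dependency enlarges {E}, so (E)⁺ = {E}.
The closure contains neither all of R1 = {BCDE} nor all of R2 = {AE}, so the common attributes are not a superkey of either fragment. The join is lossy.

No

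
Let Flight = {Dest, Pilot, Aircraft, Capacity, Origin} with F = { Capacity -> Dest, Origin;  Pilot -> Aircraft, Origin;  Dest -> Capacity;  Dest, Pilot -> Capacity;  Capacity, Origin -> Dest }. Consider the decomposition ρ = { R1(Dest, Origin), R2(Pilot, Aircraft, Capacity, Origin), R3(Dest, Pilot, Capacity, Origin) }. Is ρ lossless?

Chase test. Columns are Dest, Pilot, Aircraft, Capacity, Origin; row i has aⱼ where attribute j ∈ Ri, else bᵢⱼ.
Initial tableau (one row per fragment):
  row 1: a1 b12 b13 b14 a5
  row 2: b21 a2 a3 a4 a5
  row 3: a1 a2 b33 a4 a5
Rows 2 and 3 agree on Capacity; apply Capacity→Dest, Origin and equate their Dest, Origin entries.
Rows 2 and 3 agree on Pilot; apply Pilot→Aircraft, Origin and equate their Aircraft, Origin entries.
Rows 1 and 2 agree on Dest; apply Dest→Capacity and equate their Capacity entries.
Row 2 is now all distinguished symbols — the join is lossless.

Yes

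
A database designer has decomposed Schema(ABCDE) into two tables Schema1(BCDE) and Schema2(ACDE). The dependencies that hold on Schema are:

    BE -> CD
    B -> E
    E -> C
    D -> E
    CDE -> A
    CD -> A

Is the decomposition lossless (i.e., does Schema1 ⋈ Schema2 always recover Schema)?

Common attributes: Schema1 ∩ Schema2 = {CDE}.
Closure of {CDE}: CDE → A applies, adding A. So (CDE)⁺ = {ACDE}.
This closure contains every attribute of Schema2, so Schema1 ∩ Schema2 → Schema2. The join is lossless.

Yes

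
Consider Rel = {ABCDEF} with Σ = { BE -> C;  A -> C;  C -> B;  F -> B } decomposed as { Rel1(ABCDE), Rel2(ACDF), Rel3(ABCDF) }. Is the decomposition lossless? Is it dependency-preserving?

Lossless test (chase): Rows 1 and 2 agree on C; apply C→B and equate their B entries. No row becomes fully distinguished — the join is lossy.
Dependency preservation: every FD's attributes lie within a single fragment, so each can be enforced locally — preserved.

lossy but dependency-preserving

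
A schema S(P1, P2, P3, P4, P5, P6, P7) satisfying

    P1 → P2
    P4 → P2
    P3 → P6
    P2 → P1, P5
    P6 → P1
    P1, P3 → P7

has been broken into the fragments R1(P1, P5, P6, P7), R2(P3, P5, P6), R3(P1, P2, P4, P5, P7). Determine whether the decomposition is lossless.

No

Chase test. Columns are P1, P2, P3, P4, P5, P6, P7; row i has aⱼ where attribute j ∈ Ri, else bᵢⱼ.
Initial tableau (one row per fragment):
  row 1: a1 b12 b13 b14 a5 a6 a7
  row 2: b21 b22 a3 b24 a5 a6 b27
  row 3: a1 a2 b33 a4 a5 b36 a7
Rows 1 and 3 agree on P1; apply P1→P2 and equate their P2 entries.
Rows 1 and 2 agree on P6; apply P6→P1 and equate their P1 entries.
Rows 1 and 2 agree on P1; apply P1→P2 and equate their P2 entries.
No row becomes fully distinguished — the join is lossy.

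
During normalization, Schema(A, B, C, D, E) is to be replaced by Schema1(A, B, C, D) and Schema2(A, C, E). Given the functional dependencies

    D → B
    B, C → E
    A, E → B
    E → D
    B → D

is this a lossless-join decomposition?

No

Common attributes: Schema1 ∩ Schema2 = {A, C}.
No dependency enlarges {A, C}, so (A, C)⁺ = {A, C}.
The closure contains neither all of Schema1 = {A, B, C, D} nor all of Schema2 = {A, C, E}, so the common attributes are not a superkey of either fragment. The join is lossy.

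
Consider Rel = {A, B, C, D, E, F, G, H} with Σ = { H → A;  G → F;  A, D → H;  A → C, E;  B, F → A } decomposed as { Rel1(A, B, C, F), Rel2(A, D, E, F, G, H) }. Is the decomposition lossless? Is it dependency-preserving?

Lossless test: (A, F)⁺ = {A, C, E, F}, which is a superkey of neither fragment — lossy.
Dependency preservation: A → C, E is not contained in any single fragment, but the restricted closure of its left-hand side across the fragments still reaches the right-hand side; the remaining FDs each lie inside some fragment. All dependencies are preserved.

lossy but dependency-preserving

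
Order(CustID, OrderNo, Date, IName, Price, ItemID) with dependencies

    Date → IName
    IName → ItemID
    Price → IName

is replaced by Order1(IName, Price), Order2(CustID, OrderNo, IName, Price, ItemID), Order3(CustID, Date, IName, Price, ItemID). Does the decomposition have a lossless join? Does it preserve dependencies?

Lossless test (chase): Rows 1 and 2 agree on IName; apply IName→ItemID and equate their ItemID entries. No row becomes fully distinguished — the join is lossy.
Dependency preservation: every FD's attributes lie within a single fragment, so each can be enforced locally — preserved.

lossy but dependency-preserving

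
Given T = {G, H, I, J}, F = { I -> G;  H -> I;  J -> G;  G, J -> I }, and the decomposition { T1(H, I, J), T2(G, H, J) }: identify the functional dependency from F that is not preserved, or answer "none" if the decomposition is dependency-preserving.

Check I → G: no single fragment contains all of {G, I}, and the restricted closure of {I} across the fragments never reaches {G}.
H → I is preserved.
J → G is preserved.
G, J → I is preserved.

I -> G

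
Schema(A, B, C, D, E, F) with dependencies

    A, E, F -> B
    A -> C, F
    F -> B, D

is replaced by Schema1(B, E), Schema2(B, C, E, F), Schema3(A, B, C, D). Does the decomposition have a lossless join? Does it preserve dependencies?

lossy and not dependency-preserving

Lossless test (chase): applying each FD to every pair of rows produces no changes in the tableau, so no row becomes fully distinguished — the join is lossy.
Dependency preservation: the restricted closure of {A} across the fragments never reaches {C, F}, so A → C, F cannot be enforced without a join — not preserved.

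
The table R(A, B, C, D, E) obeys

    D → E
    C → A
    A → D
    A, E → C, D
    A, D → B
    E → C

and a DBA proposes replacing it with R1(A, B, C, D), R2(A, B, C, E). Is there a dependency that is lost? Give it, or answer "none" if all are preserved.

D → E: restricted closure across fragments reaches E.
C → A lies within R1.
A → D lies within R1.
A, E → C, D: restricted closure across fragments reaches C, D.
A, D → B lies within R1.
E → C lies within R2.
Every dependency is enforceable on the fragments, so the decomposition is dependency-preserving.

none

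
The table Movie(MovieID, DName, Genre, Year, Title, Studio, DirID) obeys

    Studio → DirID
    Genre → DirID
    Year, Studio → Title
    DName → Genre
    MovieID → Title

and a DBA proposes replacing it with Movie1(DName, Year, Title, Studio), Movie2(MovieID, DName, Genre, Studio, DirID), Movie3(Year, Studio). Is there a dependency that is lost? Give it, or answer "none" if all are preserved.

MovieID → Title

Check MovieID → Title: no single fragment contains all of {MovieID, Title}, and the restricted closure of {MovieID} across the fragments never reaches {Title}.
Studio → DirID is preserved.
Genre → DirID is preserved.
Year, Studio → Title is preserved.
DName → Genre is preserved.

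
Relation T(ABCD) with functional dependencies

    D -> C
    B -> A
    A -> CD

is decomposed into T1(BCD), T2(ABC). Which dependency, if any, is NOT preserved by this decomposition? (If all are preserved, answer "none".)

Check A → CD: no single fragment contains all of {ACD}, and the restricted closure of {A} across the fragments never reaches {CD}.
D → C is preserved.
B → A is preserved.

A -> CD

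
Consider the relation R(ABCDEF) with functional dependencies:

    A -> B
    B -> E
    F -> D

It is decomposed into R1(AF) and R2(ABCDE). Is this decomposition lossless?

No

Common attributes: R1 ∩ R2 = {A}.
Closure of {A}: A → B applies, adding B; B → E applies, adding E. So (A)⁺ = {ABE}.
The closure contains neither all of R1 = {AF} nor all of R2 = {ABCDE}, so the common attributes are not a superkey of either fragment. The join is lossy.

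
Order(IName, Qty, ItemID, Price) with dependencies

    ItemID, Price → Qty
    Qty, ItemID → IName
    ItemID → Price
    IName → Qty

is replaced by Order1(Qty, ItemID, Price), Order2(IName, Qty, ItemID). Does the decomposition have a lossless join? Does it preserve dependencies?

lossless and dependency-preserving

Lossless test: (Qty, ItemID)⁺ = {IName, Qty, ItemID, Price}, which contains all of one fragment — lossless.
Dependency preservation: every FD's attributes lie within a single fragment, so each can be enforced locally — preserved.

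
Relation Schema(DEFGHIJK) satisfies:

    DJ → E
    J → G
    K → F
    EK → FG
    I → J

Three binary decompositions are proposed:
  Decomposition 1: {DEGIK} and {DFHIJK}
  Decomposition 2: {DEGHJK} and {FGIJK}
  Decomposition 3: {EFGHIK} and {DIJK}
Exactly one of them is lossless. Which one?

Decomposition 1

Decomposition 1: common = {DIK}, closure = {DEFGIJK} → lossless.
Decomposition 2: common = {GJK}, closure = {FGJK} → lossy.
Decomposition 3: common = {IK}, closure = {FGIJK} → lossy.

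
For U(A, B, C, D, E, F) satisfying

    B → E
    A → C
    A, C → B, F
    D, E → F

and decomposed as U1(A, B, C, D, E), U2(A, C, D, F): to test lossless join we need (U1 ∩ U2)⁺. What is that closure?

U1 ∩ U2 = {A, C, D}.
A, C → B, F applies, adding B, F
B → E applies, adding E
Closure: {A, B, C, D, E, F}.

A, B, C, D, E, F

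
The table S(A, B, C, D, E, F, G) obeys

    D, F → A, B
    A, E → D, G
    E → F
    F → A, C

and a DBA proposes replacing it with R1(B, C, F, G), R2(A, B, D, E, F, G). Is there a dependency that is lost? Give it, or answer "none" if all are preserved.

none

D, F → A, B lies within R2.
A, E → D, G lies within R2.
E → F lies within R2.
F → A, C: restricted closure across fragments reaches A, C.
Every dependency is enforceable on the fragments, so the decomposition is dependency-preserving.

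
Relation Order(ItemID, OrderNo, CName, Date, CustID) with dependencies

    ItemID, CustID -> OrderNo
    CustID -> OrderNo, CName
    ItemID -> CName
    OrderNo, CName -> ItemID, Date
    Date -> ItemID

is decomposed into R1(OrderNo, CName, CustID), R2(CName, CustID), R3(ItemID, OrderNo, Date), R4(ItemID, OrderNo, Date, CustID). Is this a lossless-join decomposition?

Chase test. Columns are ItemID, OrderNo, CName, Date, CustID; row i has aⱼ where attribute j ∈ Ri, else bᵢⱼ.
Initial tableau (one row per fragment):
  row 1: b11 a2 a3 b14 a5
  row 2: b21 b22 a3 b24 a5
  row 3: a1 a2 b33 a4 b35
  row 4: a1 a2 b43 a4 a5
Rows 1 and 2 agree on CustID; apply CustID→OrderNo, CName and equate their OrderNo, CName entries.
Rows 1 and 4 agree on CustID; apply CustID→OrderNo, CName and equate their OrderNo, CName entries.
Rows 3 and 4 agree on ItemID; apply ItemID→CName and equate their CName entries.
Rows 1 and 2 agree on OrderNo, CName; apply OrderNo, CName→ItemID, Date and equate their ItemID, Date entries.
Rows 1 and 3 agree on OrderNo, CName; apply OrderNo, CName→ItemID, Date and equate their ItemID, Date entries.
Row 1 is now all distinguished symbols — the join is lossless.

Yes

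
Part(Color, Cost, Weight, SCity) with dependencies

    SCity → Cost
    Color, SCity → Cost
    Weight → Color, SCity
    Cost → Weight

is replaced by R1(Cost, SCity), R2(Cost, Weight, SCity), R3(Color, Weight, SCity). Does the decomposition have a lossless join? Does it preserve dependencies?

Lossless test (chase): Rows 1 and 3 agree on SCity; apply SCity→Cost and equate their Cost entries. Rows 2 and 3 agree on Weight; apply Weight→Color, SCity and equate their Color, SCity entries. Rows 1 and 2 agree on Cost; apply Cost→Weight and equate their Weight entries. Rows 1 and 2 agree on Weight; apply Weight→Color, SCity and equate their Color, SCity entries. Row 1 is now all distinguished symbols — the join is lossless.
Dependency preservation: Color, SCity → Cost is not contained in any single fragment, but the restricted closure of its left-hand side across the fragments still reaches the right-hand side; the remaining FDs each lie inside some fragment. All dependencies are preserved.

lossless and dependency-preserving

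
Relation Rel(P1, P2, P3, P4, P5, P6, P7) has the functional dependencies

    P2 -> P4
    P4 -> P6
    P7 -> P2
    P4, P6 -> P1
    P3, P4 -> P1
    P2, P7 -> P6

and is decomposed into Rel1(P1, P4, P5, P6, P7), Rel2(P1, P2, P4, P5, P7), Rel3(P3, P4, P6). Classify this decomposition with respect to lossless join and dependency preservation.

Lossless test (chase): Rows 1 and 2 agree on P4; apply P4→P6 and equate their P6 entries. Rows 1 and 2 agree on P7; apply P7→P2 and equate their P2 entries. Rows 1 and 3 agree on P4, P6; apply P4, P6→P1 and equate their P1 entries. No row becomes fully distinguished — the join is lossy.
Dependency preservation: P3, P4 → P1; P2, P7 → P6 are not contained in any single fragment, but the restricted closure of each left-hand side across the fragments still reaches the right-hand side; the remaining FDs each lie inside some fragment. All dependencies are preserved.

lossy but dependency-preserving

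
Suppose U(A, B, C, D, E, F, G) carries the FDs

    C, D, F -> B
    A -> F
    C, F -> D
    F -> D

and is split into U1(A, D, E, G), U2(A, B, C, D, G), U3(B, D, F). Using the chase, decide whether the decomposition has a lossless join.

Chase test. Columns are A, B, C, D, E, F, G; row i has aⱼ where attribute j ∈ Ui, else bᵢⱼ.
Initial tableau (one row per fragment):
  row 1: a1 b12 b13 a4 a5 b16 a7
  row 2: a1 a2 a3 a4 b25 b26 a7
  row 3: b31 a2 b33 a4 b35 a6 b37
Rows 1 and 2 agree on A; apply A→F and equate their F entries.
No row becomes fully distinguished — the join is lossy.

No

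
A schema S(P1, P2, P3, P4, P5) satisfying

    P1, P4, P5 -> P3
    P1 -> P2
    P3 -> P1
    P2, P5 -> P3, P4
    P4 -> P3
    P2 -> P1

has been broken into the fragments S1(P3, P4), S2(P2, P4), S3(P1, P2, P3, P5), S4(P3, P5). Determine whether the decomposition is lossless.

Chase test. Columns are P1, P2, P3, P4, P5; row i has aⱼ where attribute j ∈ Si, else bᵢⱼ.
Initial tableau (one row per fragment):
  row 1: b11 b12 a3 a4 b15
  row 2: b21 a2 b23 a4 b25
  row 3: a1 a2 a3 b34 a5
  row 4: b41 b42 a3 b44 a5
Rows 1 and 3 agree on P3; apply P3→P1 and equate their P1 entries.
Rows 1 and 4 agree on P3; apply P3→P1 and equate their P1 entries.
Rows 1 and 2 agree on P4; apply P4→P3 and equate their P3 entries.
Rows 2 and 3 agree on P2; apply P2→P1 and equate their P1 entries.
Rows 1 and 2 agree on P1; apply P1→P2 and equate their P2 entries.
Rows 1 and 4 agree on P1; apply P1→P2 and equate their P2 entries.
Rows 3 and 4 agree on P2, P5; apply P2, P5→P3, P4 and equate their P3, P4 entries.
No row becomes fully distinguished — the join is lossy.

No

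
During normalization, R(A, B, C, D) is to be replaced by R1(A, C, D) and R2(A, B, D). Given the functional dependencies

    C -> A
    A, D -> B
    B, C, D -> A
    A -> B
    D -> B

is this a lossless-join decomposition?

Yes

Common attributes: R1 ∩ R2 = {A, D}.
Closure of {A, D}: A, D → B applies, adding B. So (A, D)⁺ = {A, B, D}.
This closure contains every attribute of R2, so R1 ∩ R2 → R2. The join is lossless.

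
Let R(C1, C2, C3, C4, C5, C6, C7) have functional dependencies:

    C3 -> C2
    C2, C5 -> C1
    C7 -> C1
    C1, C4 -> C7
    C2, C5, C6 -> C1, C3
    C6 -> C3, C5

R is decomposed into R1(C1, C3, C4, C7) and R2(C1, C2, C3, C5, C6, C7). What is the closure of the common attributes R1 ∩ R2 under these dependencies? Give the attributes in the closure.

C1, C2, C3, C7

R1 ∩ R2 = {C1, C3, C7}.
C3 → C2 applies, adding C2
Closure: {C1, C2, C3, C7}.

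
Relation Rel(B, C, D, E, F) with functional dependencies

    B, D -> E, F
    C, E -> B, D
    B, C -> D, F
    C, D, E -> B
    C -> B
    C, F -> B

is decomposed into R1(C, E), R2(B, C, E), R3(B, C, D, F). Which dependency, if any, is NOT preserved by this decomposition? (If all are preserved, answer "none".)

B, D -> E, F

Check B, D → E, F: no single fragment contains all of {B, D, E, F}, and the restricted closure of {B, D} across the fragments never reaches {E, F}.
C, E → B, D is preserved.
B, C → D, F is preserved.
C, D, E → B is preserved.
C → B is preserved.
C, F → B is preserved.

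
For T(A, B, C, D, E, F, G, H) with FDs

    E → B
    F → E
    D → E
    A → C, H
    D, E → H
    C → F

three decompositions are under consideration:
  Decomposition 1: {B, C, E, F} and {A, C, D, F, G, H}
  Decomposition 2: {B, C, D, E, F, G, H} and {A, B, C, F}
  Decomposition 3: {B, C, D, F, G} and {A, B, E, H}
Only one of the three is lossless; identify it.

Decomposition 1: common = {C, F}, closure = {B, C, E, F} → lossless.
Decomposition 2: common = {B, C, F}, closure = {B, C, E, F} → lossy.
Decomposition 3: common = {B}, closure = {B} → lossy.

Decomposition 1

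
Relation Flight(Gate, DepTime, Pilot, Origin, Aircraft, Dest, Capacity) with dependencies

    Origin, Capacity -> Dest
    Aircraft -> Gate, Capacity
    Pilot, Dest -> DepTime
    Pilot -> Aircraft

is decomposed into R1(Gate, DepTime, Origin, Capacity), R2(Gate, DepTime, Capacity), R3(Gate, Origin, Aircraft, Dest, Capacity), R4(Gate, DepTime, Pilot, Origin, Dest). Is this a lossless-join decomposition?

Chase test. Columns are Gate, DepTime, Pilot, Origin, Aircraft, Dest, Capacity; row i has aⱼ where attribute j ∈ Ri, else bᵢⱼ.
Initial tableau (one row per fragment):
  row 1: a1 a2 b13 a4 b15 b16 a7
  row 2: a1 a2 b23 b24 b25 b26 a7
  row 3: a1 b32 b33 a4 a5 a6 a7
  row 4: a1 a2 a3 a4 b45 a6 b47
Rows 1 and 3 agree on Origin, Capacity; apply Origin, Capacity→Dest and equate their Dest entries.
No row becomes fully distinguished — the join is lossy.

No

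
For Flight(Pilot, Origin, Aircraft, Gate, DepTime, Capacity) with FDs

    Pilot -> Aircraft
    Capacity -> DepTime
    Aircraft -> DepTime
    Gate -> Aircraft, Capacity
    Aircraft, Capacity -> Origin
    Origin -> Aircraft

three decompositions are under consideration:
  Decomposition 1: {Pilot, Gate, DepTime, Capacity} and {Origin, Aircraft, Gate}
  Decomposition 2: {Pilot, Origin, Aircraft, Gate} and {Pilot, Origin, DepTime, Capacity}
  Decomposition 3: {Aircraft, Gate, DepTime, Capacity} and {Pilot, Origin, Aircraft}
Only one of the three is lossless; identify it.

Decomposition 1: common = {Gate}, closure = {Origin, Aircraft, Gate, DepTime, Capacity} → lossless.
Decomposition 2: common = {Pilot, Origin}, closure = {Pilot, Origin, Aircraft, DepTime} → lossy.
Decomposition 3: common = {Aircraft}, closure = {Aircraft, DepTime} → lossy.

Decomposition 1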